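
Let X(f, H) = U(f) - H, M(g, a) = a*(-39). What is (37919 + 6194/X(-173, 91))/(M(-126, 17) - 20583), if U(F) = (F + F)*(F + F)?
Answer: -4536066569/2541552750 ≈ -1.7848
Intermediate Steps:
U(F) = 4*F² (U(F) = (2*F)*(2*F) = 4*F²)
M(g, a) = -39*a
X(f, H) = -H + 4*f² (X(f, H) = 4*f² - H = -H + 4*f²)
(37919 + 6194/X(-173, 91))/(M(-126, 17) - 20583) = (37919 + 6194/(-1*91 + 4*(-173)²))/(-39*17 - 20583) = (37919 + 6194/(-91 + 4*29929))/(-663 - 20583) = (37919 + 6194/(-91 + 119716))/(-21246) = (37919 + 6194/119625)*(-1/21246) = (4536066569/119625)*(-1/21246) = -4536066569/2541552750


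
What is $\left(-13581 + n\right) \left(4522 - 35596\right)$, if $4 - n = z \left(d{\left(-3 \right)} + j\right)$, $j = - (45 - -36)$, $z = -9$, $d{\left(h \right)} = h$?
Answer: $445383642$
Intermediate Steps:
$j = -81$ ($j = - (45 + 36) = \left(-1\right) 81 = -81$)
$n = -752$ ($n = 4 - - 9 \left(-3 - 81\right) = 4 - \left(-9\right) \left(-84\right) = 4 - 756 = -752$)
$\left(-13581 + n\right) \left(4522 - 35596\right) = \left(-13581 - 752\right) \left(4522 - 35596\right) = \left(-14333\right) \left(-31074\right) = 445383642$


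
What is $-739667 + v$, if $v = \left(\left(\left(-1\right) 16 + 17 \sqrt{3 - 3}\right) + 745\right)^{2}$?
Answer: $-208226$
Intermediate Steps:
$v = 531441$ ($v = \left(\left(-16 + 17 \sqrt{0}\right) + 745\right)^{2} = \left(\left(-16 + 17 \cdot 0\right) + 745\right)^{2} = \left(\left(-16 + 0\right) + 745\right)^{2} = \left(-16 + 745\right)^{2} = 729^{2} = 531441$)
$-739667 + v = -739667 + 531441 = -208226$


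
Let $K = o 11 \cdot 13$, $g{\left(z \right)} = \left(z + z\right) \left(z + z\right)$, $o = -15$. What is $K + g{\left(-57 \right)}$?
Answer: $10851$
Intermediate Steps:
$g{\left(z \right)} = 4 z^{2}$ ($g{\left(z \right)} = 2 z 2 z = 4 z^{2}$)
$K = -2145$ ($K = \left(-15\right) 11 \cdot 13 = \left(-165\right) 13 = -2145$)
$K + g{\left(-57 \right)} = -2145 + 4 \left(-57\right)^{2} = -2145 + 4 \cdot 3249 = -2145 + 12996 = 10851$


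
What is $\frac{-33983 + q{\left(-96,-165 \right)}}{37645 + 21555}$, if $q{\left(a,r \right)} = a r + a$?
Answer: $- \frac{18239}{59200} \approx -0.30809$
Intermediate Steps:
$q{\left(a,r \right)} = a + a r$
$\frac{-33983 + q{\left(-96,-165 \right)}}{37645 + 21555} = \frac{-33983 - 96 \left(1 - 165\right)}{37645 + 21555} = \frac{-33983 - -15744}{59200} = \left(-33983 + 15744\right) \frac{1}{59200} = \left(-18239\right) \frac{1}{59200} = - \frac{18239}{59200}$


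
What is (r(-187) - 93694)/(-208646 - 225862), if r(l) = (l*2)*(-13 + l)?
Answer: 3149/72418 ≈ 0.043484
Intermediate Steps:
r(l) = 2*l*(-13 + l) (r(l) = (2*l)*(-13 + l) = 2*l*(-13 + l))
(r(-187) - 93694)/(-208646 - 225862) = (2*(-187)*(-13 - 187) - 93694)/(-208646 - 225862) = (2*(-187)*(-200) - 93694)/(-434508) = (74800 - 93694)*(-1/434508) = -18894*(-1/434508) = 3149/72418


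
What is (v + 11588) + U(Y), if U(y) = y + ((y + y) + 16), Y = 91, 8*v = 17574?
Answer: 56295/4 ≈ 14074.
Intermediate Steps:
v = 8787/4 (v = (⅛)*17574 = 8787/4 ≈ 2196.8)
U(y) = 16 + 3*y (U(y) = y + (2*y + 16) = y + (16 + 2*y) = 16 + 3*y)
(v + 11588) + U(Y) = (8787/4 + 11588) + (16 + 3*91) = 55139/4 + (16 + 273) = 55139/4 + 289 = 56295/4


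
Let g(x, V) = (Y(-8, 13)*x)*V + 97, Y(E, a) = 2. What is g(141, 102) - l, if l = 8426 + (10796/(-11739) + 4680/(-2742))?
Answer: 109642204697/5364723 ≈ 20438.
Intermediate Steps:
l = 45189065806/5364723 (l = 8426 + (10796*(-1/11739) + 4680*(-1/2742)) = 8426 + (-10796/11739 - 780/457) = 8426 - 14090192/5364723 = 45189065806/5364723 ≈ 8423.4)
g(x, V) = 97 + 2*V*x (g(x, V) = (2*x)*V + 97 = 2*V*x + 97 = 97 + 2*V*x)
g(141, 102) - l = (97 + 2*102*141) - 1*45189065806/5364723 = (97 + 28764) - 45189065806/5364723 = 28861 - 45189065806/5364723 = 109642204697/5364723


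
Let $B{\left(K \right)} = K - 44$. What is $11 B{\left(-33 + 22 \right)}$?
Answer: $-605$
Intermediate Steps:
$B{\left(K \right)} = -44 + K$
$11 B{\left(-33 + 22 \right)} = 11 \left(-44 + \left(-33 + 22\right)\right) = 11 \left(-44 - 11\right) = 11 \left(-55\right) = -605$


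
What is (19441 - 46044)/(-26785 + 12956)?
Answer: 26603/13829 ≈ 1.9237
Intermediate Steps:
(19441 - 46044)/(-26785 + 12956) = -26603/(-13829) = -26603*(-1/13829) = 26603/13829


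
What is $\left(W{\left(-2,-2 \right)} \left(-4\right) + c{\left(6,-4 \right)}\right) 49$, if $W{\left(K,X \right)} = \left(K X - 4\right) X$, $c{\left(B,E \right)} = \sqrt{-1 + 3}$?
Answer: $49 \sqrt{2} \approx 69.297$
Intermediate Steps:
$c{\left(B,E \right)} = \sqrt{2}$
$W{\left(K,X \right)} = X \left(-4 + K X\right)$ ($W{\left(K,X \right)} = \left(-4 + K X\right) X = X \left(-4 + K X\right)$)
$\left(W{\left(-2,-2 \right)} \left(-4\right) + c{\left(6,-4 \right)}\right) 49 = \left(- 2 \left(-4 - -4\right) \left(-4\right) + \sqrt{2}\right) 49 = \left(- 2 \left(-4 + 4\right) \left(-4\right) + \sqrt{2}\right) 49 = \left(\left(-2\right) 0 \left(-4\right) + \sqrt{2}\right) 49 = \left(0 \left(-4\right) + \sqrt{2}\right) 49 = \left(0 + \sqrt{2}\right) 49 = \sqrt{2} \cdot 49 = 49 \sqrt{2}$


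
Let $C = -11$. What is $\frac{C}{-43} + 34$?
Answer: $\frac{1473}{43} \approx 34.256$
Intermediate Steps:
$\frac{C}{-43} + 34 = \frac{1}{-43} \left(-11\right) + 34 = \left(- \frac{1}{43}\right) \left(-11\right) + 34 = \frac{11}{43} + 34 = \frac{1473}{43}$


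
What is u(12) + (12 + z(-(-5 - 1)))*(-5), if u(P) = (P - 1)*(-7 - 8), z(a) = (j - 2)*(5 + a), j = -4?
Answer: 105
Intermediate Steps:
z(a) = -30 - 6*a (z(a) = (-4 - 2)*(5 + a) = -6*(5 + a) = -30 - 6*a)
u(P) = 15 - 15*P (u(P) = (-1 + P)*(-15) = 15 - 15*P)
u(12) + (12 + z(-(-5 - 1)))*(-5) = (15 - 15*12) + (12 + (-30 - (-6)*(-5 - 1)))*(-5) = (15 - 180) + (12 + (-30 - (-6)*(-6)))*(-5) = -165 + (12 + (-30 - 6*6))*(-5) = -165 + (12 + (-30 - 36))*(-5) = -165 + (12 - 66)*(-5) = -165 - 54*(-5) = -165 + 270 = 105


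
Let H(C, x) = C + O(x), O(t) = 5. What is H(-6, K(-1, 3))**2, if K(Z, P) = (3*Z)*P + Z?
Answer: 1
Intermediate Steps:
K(Z, P) = Z + 3*P*Z (K(Z, P) = 3*P*Z + Z = Z + 3*P*Z)
H(C, x) = 5 + C (H(C, x) = C + 5 = 5 + C)
H(-6, K(-1, 3))**2 = (5 - 6)**2 = (-1)**2 = 1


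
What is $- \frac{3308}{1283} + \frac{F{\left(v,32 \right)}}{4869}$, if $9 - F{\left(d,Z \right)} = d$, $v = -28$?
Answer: $- \frac{16059181}{6246927} \approx -2.5707$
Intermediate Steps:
$F{\left(d,Z \right)} = 9 - d$
$- \frac{3308}{1283} + \frac{F{\left(v,32 \right)}}{4869} = - \frac{3308}{1283} + \frac{9 - -28}{4869} = \left(-3308\right) \frac{1}{1283} + \left(9 + 28\right) \frac{1}{4869} = - \frac{3308}{1283} + 37 \cdot \frac{1}{4869} = - \frac{3308}{1283} + \frac{37}{4869} = - \frac{16059181}{6246927}$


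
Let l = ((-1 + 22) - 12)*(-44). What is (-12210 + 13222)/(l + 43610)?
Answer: 506/21607 ≈ 0.023418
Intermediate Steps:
l = -396 (l = (21 - 12)*(-44) = 9*(-44) = -396)
(-12210 + 13222)/(l + 43610) = (-12210 + 13222)/(-396 + 43610) = 1012/43214 = 1012*(1/43214) = 506/21607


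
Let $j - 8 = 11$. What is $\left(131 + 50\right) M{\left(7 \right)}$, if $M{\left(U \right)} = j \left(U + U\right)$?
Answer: $48146$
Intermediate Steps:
$j = 19$ ($j = 8 + 11 = 19$)
$M{\left(U \right)} = 38 U$ ($M{\left(U \right)} = 19 \left(U + U\right) = 19 \cdot 2 U = 38 U$)
$\left(131 + 50\right) M{\left(7 \right)} = \left(131 + 50\right) 38 \cdot 7 = 181 \cdot 266 = 48146$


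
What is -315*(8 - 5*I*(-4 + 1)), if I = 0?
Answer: -2520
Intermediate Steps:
-315*(8 - 5*I*(-4 + 1)) = -315*(8 - 0*(-4 + 1)) = -315*(8 - 0*(-3)) = -315*(8 - 5*0) = -315*(8 + 0) = -315*8 = -2520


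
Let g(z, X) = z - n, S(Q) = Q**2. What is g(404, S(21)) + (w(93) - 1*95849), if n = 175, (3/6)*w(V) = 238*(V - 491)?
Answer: -285068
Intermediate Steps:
w(V) = -233716 + 476*V (w(V) = 2*(238*(V - 491)) = 2*(238*(-491 + V)) = 2*(-116858 + 238*V) = -233716 + 476*V)
g(z, X) = -175 + z (g(z, X) = z - 1*175 = z - 175 = -175 + z)
g(404, S(21)) + (w(93) - 1*95849) = (-175 + 404) + ((-233716 + 476*93) - 1*95849) = 229 + ((-233716 + 44268) - 95849) = 229 + (-189448 - 95849) = 229 - 285297 = -285068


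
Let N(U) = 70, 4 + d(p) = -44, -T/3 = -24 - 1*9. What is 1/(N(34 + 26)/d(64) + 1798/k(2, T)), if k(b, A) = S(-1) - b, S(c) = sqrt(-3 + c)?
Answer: -259752/233518273 + 258912*I/233518273 ≈ -0.0011123 + 0.0011087*I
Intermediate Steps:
T = 99 (T = -3*(-24 - 1*9) = -3*(-24 - 9) = -3*(-33) = 99)
d(p) = -48 (d(p) = -4 - 44 = -48)
k(b, A) = -b + 2*I (k(b, A) = sqrt(-3 - 1) - b = sqrt(-4) - b = 2*I - b = -b + 2*I)
1/(N(34 + 26)/d(64) + 1798/k(2, T)) = 1/(70/(-48) + 1798/(-1*2 + 2*I)) = 1/(70*(-1/48) + 1798/(-2 + 2*I)) = 1/(-35/24 + 1798*((-2 - 2*I)/8)) = 1/(-35/24 + 899*(-2 - 2*I)/4)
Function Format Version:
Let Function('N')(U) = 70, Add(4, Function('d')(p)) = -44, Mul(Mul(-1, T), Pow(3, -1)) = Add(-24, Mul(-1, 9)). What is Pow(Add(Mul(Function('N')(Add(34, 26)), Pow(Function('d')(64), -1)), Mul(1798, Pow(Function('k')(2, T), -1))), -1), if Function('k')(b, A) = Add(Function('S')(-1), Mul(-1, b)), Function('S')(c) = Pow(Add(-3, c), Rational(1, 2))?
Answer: Add(Rational(-259752, 233518273), Mul(Rational(258912, 233518273), I)) ≈ Add(-0.0011123, Mul(0.0011087, I))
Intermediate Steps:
T = 99 (T = Mul(-3, Add(-24, Mul(-1, 9))) = Mul(-3, Add(-24, -9)) = Mul(-3, -33) = 99)
Function('d')(p) = -48 (Function('d')(p) = Add(-4, -44) = -48)
Function('k')(b, A) = Add(Mul(-1, b), Mul(2, I)) (Function('k')(b, A) = Add(Pow(Add(-3, -1), Rational(1, 2)), Mul(-1, b)) = Add(Pow(-4, Rational(1, 2)), Mul(-1, b)) = Add(Mul(2, I), Mul(-1, b)) = Add(Mul(-1, b), Mul(2, I)))
Pow(Add(Mul(Function('N')(Add(34, 26)), Pow(Function('d')(64), -1)), Mul(1798, Pow(Function('k')(2, T), -1))), -1) = Pow(Add(Mul(70, Pow(-48, -1)), Mul(1798, Pow(Add(Mul(-1, 2), Mul(2, I)), -1))), -1) = Pow(Add(Mul(70, Rational(-1, 48)), Mul(1798, Pow(Add(-2, Mul(2, I)), -1))), -1) = Pow(Add(Rational(-35, 24), Mul(1798, Mul(Rational(1, 8), Add(-2, Mul(-2, I))))), -1) = Pow(Add(Rational(-35, 24), Mul(Rational(899, 4), Add(-2, Mul(-2, I)))), -1)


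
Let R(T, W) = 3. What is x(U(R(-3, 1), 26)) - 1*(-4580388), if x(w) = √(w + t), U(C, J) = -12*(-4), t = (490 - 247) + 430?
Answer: 4580388 + √721 ≈ 4.5804e+6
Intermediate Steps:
t = 673 (t = 243 + 430 = 673)
U(C, J) = 48
x(w) = √(673 + w) (x(w) = √(w + 673) = √(673 + w))
x(U(R(-3, 1), 26)) - 1*(-4580388) = √(673 + 48) - 1*(-4580388) = √721 + 4580388 = 4580388 + √721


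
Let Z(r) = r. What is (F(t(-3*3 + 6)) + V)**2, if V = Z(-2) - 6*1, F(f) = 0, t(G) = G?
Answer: 64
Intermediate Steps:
V = -8 (V = -2 - 6*1 = -2 - 6 = -8)
(F(t(-3*3 + 6)) + V)**2 = (0 - 8)**2 = (-8)**2 = 64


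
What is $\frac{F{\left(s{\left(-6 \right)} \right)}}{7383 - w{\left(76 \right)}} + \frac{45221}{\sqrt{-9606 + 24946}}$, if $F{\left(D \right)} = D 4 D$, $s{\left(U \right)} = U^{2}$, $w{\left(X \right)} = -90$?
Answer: $\frac{1728}{2491} + \frac{45221 \sqrt{3835}}{7670} \approx 365.81$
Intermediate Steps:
$F{\left(D \right)} = 4 D^{2}$ ($F{\left(D \right)} = 4 D D = 4 D^{2}$)
$\frac{F{\left(s{\left(-6 \right)} \right)}}{7383 - w{\left(76 \right)}} + \frac{45221}{\sqrt{-9606 + 24946}} = \frac{4 \left(\left(-6\right)^{2}\right)^{2}}{7383 - -90} + \frac{45221}{\sqrt{-9606 + 24946}} = \frac{4 \cdot 36^{2}}{7383 + 90} + \frac{45221}{\sqrt{15340}} = \frac{4 \cdot 1296}{7473} + \frac{45221}{2 \sqrt{3835}} = 5184 \cdot \frac{1}{7473} + 45221 \frac{\sqrt{3835}}{7670} = \frac{1728}{2491} + \frac{45221 \sqrt{3835}}{7670}$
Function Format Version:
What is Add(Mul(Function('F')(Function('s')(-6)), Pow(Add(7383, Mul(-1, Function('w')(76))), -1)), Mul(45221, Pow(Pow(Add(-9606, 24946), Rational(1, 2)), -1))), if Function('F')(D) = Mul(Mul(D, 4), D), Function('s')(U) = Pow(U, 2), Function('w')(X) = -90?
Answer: Add(Rational(1728, 2491), Mul(Rational(45221, 7670), Pow(3835, Rational(1, 2)))) ≈ 365.81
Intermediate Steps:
Function('F')(D) = Mul(4, Pow(D, 2)) (Function('F')(D) = Mul(Mul(4, D), D) = Mul(4, Pow(D, 2)))
Add(Mul(Function('F')(Function('s')(-6)), Pow(Add(7383, Mul(-1, Function('w')(76))), -1)), Mul(45221, Pow(Pow(Add(-9606, 24946), Rational(1, 2)), -1))) = Add(Mul(Mul(4, Pow(Pow(-6, 2), 2)), Pow(Add(7383, Mul(-1, -90)), -1)), Mul(45221, Pow(Pow(Add(-9606, 24946), Rational(1, 2)), -1))) = Add(Mul(Mul(4, Pow(36, 2)), Pow(Add(7383, 90), -1)), Mul(45221, Pow(Pow(15340, Rational(1, 2)), -1))) = Add(Mul(Mul(4, 1296), Pow(7473, -1)), Mul(45221, Pow(Mul(2, Pow(3835, Rational(1, 2))), -1))) = Add(Mul(5184, Rational(1, 7473)), Mul(45221, Mul(Rational(1, 7670), Pow(3835, Rational(1, 2))))) = Add(Rational(1728, 2491), Mul(Rational(45221, 7670), Pow(3835, Rational(1, 2))))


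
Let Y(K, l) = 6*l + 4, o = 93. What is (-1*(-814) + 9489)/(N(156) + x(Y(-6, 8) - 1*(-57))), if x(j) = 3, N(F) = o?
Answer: 10303/96 ≈ 107.32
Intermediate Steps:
Y(K, l) = 4 + 6*l
N(F) = 93
(-1*(-814) + 9489)/(N(156) + x(Y(-6, 8) - 1*(-57))) = (-1*(-814) + 9489)/(93 + 3) = (814 + 9489)/96 = 10303*(1/96) = 10303/96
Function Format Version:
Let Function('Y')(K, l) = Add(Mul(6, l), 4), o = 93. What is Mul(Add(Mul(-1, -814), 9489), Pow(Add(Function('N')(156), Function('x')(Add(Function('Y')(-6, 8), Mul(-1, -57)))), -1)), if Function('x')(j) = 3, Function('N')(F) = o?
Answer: Rational(10303, 96) ≈ 107.32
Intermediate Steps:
Function('Y')(K, l) = Add(4, Mul(6, l))
Function('N')(F) = 93
Mul(Add(Mul(-1, -814), 9489), Pow(Add(Function('N')(156), Function('x')(Add(Function('Y')(-6, 8), Mul(-1, -57)))), -1)) = Mul(Add(Mul(-1, -814), 9489), Pow(Add(93, 3), -1)) = Mul(Add(814, 9489), Pow(96, -1)) = Mul(10303, Rational(1, 96)) = Rational(10303, 96)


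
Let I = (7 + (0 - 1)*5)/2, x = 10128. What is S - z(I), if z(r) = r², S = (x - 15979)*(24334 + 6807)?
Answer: -182205992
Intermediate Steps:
S = -182205991 (S = (10128 - 15979)*(24334 + 6807) = -5851*31141 = -182205991)
I = 1 (I = (7 - 1*5)*(½) = (7 - 5)*(½) = 2*(½) = 1)
S - z(I) = -182205991 - 1*1² = -182205991 - 1*1 = -182205991 - 1 = -182205992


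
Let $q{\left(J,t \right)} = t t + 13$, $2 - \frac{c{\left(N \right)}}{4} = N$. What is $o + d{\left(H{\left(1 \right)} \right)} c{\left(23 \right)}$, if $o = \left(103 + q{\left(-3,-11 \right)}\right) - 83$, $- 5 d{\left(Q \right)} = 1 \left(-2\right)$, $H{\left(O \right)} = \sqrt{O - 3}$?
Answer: $\frac{602}{5} \approx 120.4$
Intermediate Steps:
$c{\left(N \right)} = 8 - 4 N$
$H{\left(O \right)} = \sqrt{-3 + O}$
$q{\left(J,t \right)} = 13 + t^{2}$ ($q{\left(J,t \right)} = t^{2} + 13 = 13 + t^{2}$)
$d{\left(Q \right)} = \frac{2}{5}$ ($d{\left(Q \right)} = - \frac{1 \left(-2\right)}{5} = \left(- \frac{1}{5}\right) \left(-2\right) = \frac{2}{5}$)
$o = 154$ ($o = \left(103 + \left(13 + \left(-11\right)^{2}\right)\right) - 83 = \left(103 + \left(13 + 121\right)\right) - 83 = \left(103 + 134\right) - 83 = 237 - 83 = 154$)
$o + d{\left(H{\left(1 \right)} \right)} c{\left(23 \right)} = 154 + \frac{2 \left(8 - 92\right)}{5} = 154 + \frac{2}{5} \left(-84\right) = 154 - \frac{168}{5} = \frac{602}{5}$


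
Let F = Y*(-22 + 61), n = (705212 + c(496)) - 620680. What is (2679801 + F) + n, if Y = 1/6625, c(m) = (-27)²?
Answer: 18318535789/6625 ≈ 2.7651e+6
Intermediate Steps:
c(m) = 729
n = 85261 (n = (705212 + 729) - 620680 = 705941 - 620680 = 85261)
Y = 1/6625 ≈ 0.00015094
F = 39/6625 (F = (-22 + 61)/6625 = (1/6625)*39 = 39/6625 ≈ 0.0058868)
(2679801 + F) + n = (2679801 + 39/6625) + 85261 = 17753681664/6625 + 85261 = 18318535789/6625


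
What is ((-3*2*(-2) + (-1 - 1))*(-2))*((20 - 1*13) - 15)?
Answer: 160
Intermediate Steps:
((-3*2*(-2) + (-1 - 1))*(-2))*((20 - 1*13) - 15) = ((-6*(-2) - 2)*(-2))*((20 - 13) - 15) = ((12 - 2)*(-2))*(7 - 15) = (10*(-2))*(-8) = -20*(-8) = 160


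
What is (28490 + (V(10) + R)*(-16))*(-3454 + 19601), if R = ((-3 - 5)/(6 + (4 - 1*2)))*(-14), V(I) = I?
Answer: 453827582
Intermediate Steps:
R = 14 (R = -8/(6 + (4 - 2))*(-14) = -8/(6 + 2)*(-14) = -8/8*(-14) = -8*1/8*(-14) = -1*(-14) = 14)
(28490 + (V(10) + R)*(-16))*(-3454 + 19601) = (28490 + (10 + 14)*(-16))*(-3454 + 19601) = (28490 + 24*(-16))*16147 = (28490 - 384)*16147 = 28106*16147 = 453827582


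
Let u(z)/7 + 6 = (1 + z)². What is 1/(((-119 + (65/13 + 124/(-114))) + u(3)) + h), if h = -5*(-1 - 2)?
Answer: -57/1715 ≈ -0.033236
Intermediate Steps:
u(z) = -42 + 7*(1 + z)²
h = 15 (h = -5*(-3) = 15)
1/(((-119 + (65/13 + 124/(-114))) + u(3)) + h) = 1/(((-119 + (65/13 + 124/(-114))) + (-42 + 7*(1 + 3)²)) + 15) = 1/(((-119 + (65*(1/13) + 124*(-1/114))) + (-42 + 7*4²)) + 15) = 1/(((-119 + (5 - 62/57)) + (-42 + 7*16)) + 15) = 1/(((-119 + 223/57) + (-42 + 112)) + 15) = 1/((-6560/57 + 70) + 15) = 1/(-2570/57 + 15) = 1/(-1715/57) = -57/1715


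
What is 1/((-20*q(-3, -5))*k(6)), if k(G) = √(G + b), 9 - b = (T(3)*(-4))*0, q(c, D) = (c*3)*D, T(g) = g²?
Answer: -√15/13500 ≈ -0.00028689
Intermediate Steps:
q(c, D) = 3*D*c (q(c, D) = (3*c)*D = 3*D*c)
b = 9 (b = 9 - 3²*(-4)*0 = 9 - 9*(-4)*0 = 9 - (-36)*0 = 9 - 1*0 = 9 + 0 = 9)
k(G) = √(9 + G) (k(G) = √(G + 9) = √(9 + G))
1/((-20*q(-3, -5))*k(6)) = 1/((-60*(-5)*(-3))*√(9 + 6)) = 1/((-20*45)*√15) = 1/(-900*√15) = -√15/13500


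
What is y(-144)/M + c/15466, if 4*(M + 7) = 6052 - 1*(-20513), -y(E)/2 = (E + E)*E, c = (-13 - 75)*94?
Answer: -243216440/18655511 ≈ -13.037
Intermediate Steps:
c = -8272 (c = -88*94 = -8272)
y(E) = -4*E² (y(E) = -2*(E + E)*E = -2*2*E*E = -4*E²)
M = 26537/4 (M = -7 + (6052 - 1*(-20513))/4 = -7 + (6052 + 20513)/4 = -7 + (¼)*26565 = -7 + 26565/4 = 26537/4 ≈ 6634.3)
y(-144)/M + c/15466 = (-4*(-144)²)/(26537/4) - 8272/15466 = -4*20736*(4/26537) - 8272*1/15466 = -82944*4/26537 - 376/703 = -331776/26537 - 376/703 = -243216440/18655511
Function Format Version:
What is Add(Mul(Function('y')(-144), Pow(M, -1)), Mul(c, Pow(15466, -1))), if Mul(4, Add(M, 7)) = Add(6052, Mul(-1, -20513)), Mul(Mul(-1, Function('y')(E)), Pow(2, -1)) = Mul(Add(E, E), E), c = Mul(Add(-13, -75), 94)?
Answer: Rational(-243216440, 18655511) ≈ -13.037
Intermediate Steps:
c = -8272 (c = Mul(-88, 94) = -8272)
Function('y')(E) = Mul(-4, Pow(E, 2)) (Function('y')(E) = Mul(-2, Mul(Add(E, E), E)) = Mul(-2, Mul(Mul(2, E), E)) = Mul(-2, Mul(2, Pow(E, 2))) = Mul(-4, Pow(E, 2)))
M = Rational(26537, 4) (M = Add(-7, Mul(Rational(1, 4), Add(6052, Mul(-1, -20513)))) = Add(-7, Mul(Rational(1, 4), Add(6052, 20513))) = Add(-7, Mul(Rational(1, 4), 26565)) = Add(-7, Rational(26565, 4)) = Rational(26537, 4) ≈ 6634.3)
Add(Mul(Function('y')(-144), Pow(M, -1)), Mul(c, Pow(15466, -1))) = Add(Mul(Mul(-4, Pow(-144, 2)), Pow(Rational(26537, 4), -1)), Mul(-8272, Pow(15466, -1))) = Add(Mul(Mul(-4, 20736), Rational(4, 26537)), Mul(-8272, Rational(1, 15466))) = Add(Mul(-82944, Rational(4, 26537)), Rational(-376, 703)) = Add(Rational(-331776, 26537), Rational(-376, 703)) = Rational(-243216440, 18655511)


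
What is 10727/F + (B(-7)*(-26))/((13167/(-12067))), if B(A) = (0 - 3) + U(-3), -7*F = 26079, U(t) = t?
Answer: -168623443/1156169 ≈ -145.85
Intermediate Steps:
F = -26079/7 (F = -⅐*26079 = -26079/7 ≈ -3725.6)
B(A) = -6 (B(A) = (0 - 3) - 3 = -3 - 3 = -6)
10727/F + (B(-7)*(-26))/((13167/(-12067))) = 10727/(-26079/7) + (-6*(-26))/((13167/(-12067))) = 10727*(-7/26079) + 156/((13167*(-1/12067))) = -75089/26079 + 156/(-1197/1097) = -75089/26079 + 156*(-1097/1197) = -75089/26079 - 57044/399 = -168623443/1156169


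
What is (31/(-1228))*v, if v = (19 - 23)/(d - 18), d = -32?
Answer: -31/15350 ≈ -0.0020195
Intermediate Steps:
v = 2/25 (v = (19 - 23)/(-32 - 18) = -4/(-50) = -4*(-1/50) = 2/25 ≈ 0.080000)
(31/(-1228))*v = (31/(-1228))*(2/25) = (31*(-1/1228))*(2/25) = -31/1228*2/25 = -31/15350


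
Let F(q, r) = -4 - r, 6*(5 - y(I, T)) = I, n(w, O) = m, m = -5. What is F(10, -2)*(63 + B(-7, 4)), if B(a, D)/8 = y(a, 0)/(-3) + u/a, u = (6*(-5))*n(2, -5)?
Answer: 15734/63 ≈ 249.75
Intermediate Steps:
n(w, O) = -5
y(I, T) = 5 - I/6
u = 150 (u = (6*(-5))*(-5) = -30*(-5) = 150)
B(a, D) = -40/3 + 1200/a + 4*a/9 (B(a, D) = 8*((5 - a/6)/(-3) + 150/a) = 8*((5 - a/6)*(-⅓) + 150/a) = 8*((-5/3 + a/18) + 150/a) = 8*(-5/3 + 150/a + a/18) = -40/3 + 1200/a + 4*a/9)
F(10, -2)*(63 + B(-7, 4)) = (-4 - 1*(-2))*(63 + (4/9)*(2700 - 7*(-30 - 7))/(-7)) = (-4 + 2)*(63 + (4/9)*(-⅐)*(2700 - 7*(-37))) = -2*(63 + (4/9)*(-⅐)*(2700 + 259)) = -2*(63 + (4/9)*(-⅐)*2959) = -2*(63 - 11836/63) = -2*(-7867/63) = 15734/63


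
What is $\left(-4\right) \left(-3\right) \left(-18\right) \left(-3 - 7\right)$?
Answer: $2160$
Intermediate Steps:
$\left(-4\right) \left(-3\right) \left(-18\right) \left(-3 - 7\right) = 12 \left(-18\right) \left(-10\right) = \left(-216\right) \left(-10\right) = 2160$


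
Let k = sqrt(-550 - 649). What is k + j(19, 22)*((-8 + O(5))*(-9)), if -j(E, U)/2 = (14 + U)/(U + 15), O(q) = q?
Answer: -1944/37 + I*sqrt(1199) ≈ -52.541 + 34.627*I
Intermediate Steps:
j(E, U) = -2*(14 + U)/(15 + U) (j(E, U) = -2*(14 + U)/(U + 15) = -2*(14 + U)/(15 + U))
k = I*sqrt(1199) (k = sqrt(-1199) = I*sqrt(1199) ≈ 34.627*I)
k + j(19, 22)*((-8 + O(5))*(-9)) = I*sqrt(1199) + (2*(-14 - 1*22)/(15 + 22))*((-8 + 5)*(-9)) = I*sqrt(1199) + (2*(-14 - 22)/37)*(-3*(-9)) = I*sqrt(1199) + (2*(1/37)*(-36))*27 = I*sqrt(1199) - 72/37*27 = I*sqrt(1199) - 1944/37 = -1944/37 + I*sqrt(1199)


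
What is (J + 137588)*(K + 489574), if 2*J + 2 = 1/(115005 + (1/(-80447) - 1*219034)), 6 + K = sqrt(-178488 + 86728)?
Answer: 140927163192118617644/2092205241 + 2302881939867289*I*sqrt(5735)/4184410482 ≈ 6.7358e+10 + 4.1678e+7*I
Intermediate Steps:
K = -6 + 4*I*sqrt(5735) (K = -6 + sqrt(-178488 + 86728) = -6 + sqrt(-91760) = -6 + 4*I*sqrt(5735) ≈ -6.0 + 302.92*I)
J = -16737722375/16737641928 (J = -1 + 1/(2*(115005 + (1/(-80447) - 1*219034))) = -1 + 1/(2*(115005 + (-1/80447 - 219034))) = -1 + 1/(2*(115005 - 17620628199/80447)) = -1 + 1/(2*(-8368820964/80447)) = -1 + (1/2)*(-80447/8368820964) = -1 - 80447/16737641928 = -16737722375/16737641928 ≈ -1.0000)
(J + 137588)*(K + 489574) = (-16737722375/16737641928 + 137588)*((-6 + 4*I*sqrt(5735)) + 489574) = 2302881939867289*(489568 + 4*I*sqrt(5735))/16737641928 = 140927163192118617644/2092205241 + 2302881939867289*I*sqrt(5735)/4184410482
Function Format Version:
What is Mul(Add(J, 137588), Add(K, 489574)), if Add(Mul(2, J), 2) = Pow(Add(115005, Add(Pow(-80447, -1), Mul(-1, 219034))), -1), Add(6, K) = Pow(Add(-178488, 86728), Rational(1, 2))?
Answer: Add(Rational(140927163192118617644, 2092205241), Mul(Rational(2302881939867289, 4184410482), I, Pow(5735, Rational(1, 2)))) ≈ Add(6.7358e+10, Mul(4.1678e+7, I))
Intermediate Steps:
K = Add(-6, Mul(4, I, Pow(5735, Rational(1, 2)))) (K = Add(-6, Pow(Add(-178488, 86728), Rational(1, 2))) = Add(-6, Pow(-91760, Rational(1, 2))) = Add(-6, Mul(4, I, Pow(5735, Rational(1, 2)))) ≈ Add(-6.0000, Mul(302.92, I)))
J = Rational(-16737722375, 16737641928) (J = Add(-1, Mul(Rational(1, 2), Pow(Add(115005, Add(Pow(-80447, -1), Mul(-1, 219034))), -1))) = Add(-1, Mul(Rational(1, 2), Pow(Add(115005, Add(Rational(-1, 80447), -219034)), -1))) = Add(-1, Mul(Rational(1, 2), Pow(Add(115005, Rational(-17620628199, 80447)), -1))) = Add(-1, Mul(Rational(1, 2), Pow(Rational(-8368820964, 80447), -1))) = Add(-1, Mul(Rational(1, 2), Rational(-80447, 8368820964))) = Add(-1, Rational(-80447, 16737641928)) = Rational(-16737722375, 16737641928) ≈ -1.0000)
Mul(Add(J, 137588), Add(K, 489574)) = Mul(Add(Rational(-16737722375, 16737641928), 137588), Add(Add(-6, Mul(4, I, Pow(5735, Rational(1, 2)))), 489574)) = Mul(Rational(2302881939867289, 16737641928), Add(489568, Mul(4, I, Pow(5735, Rational(1, 2))))) = Add(Rational(140927163192118617644, 2092205241), Mul(Rational(2302881939867289, 4184410482), I, Pow(5735, Rational(1, 2))))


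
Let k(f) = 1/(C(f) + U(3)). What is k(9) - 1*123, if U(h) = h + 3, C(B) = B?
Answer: -1844/15 ≈ -122.93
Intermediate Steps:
U(h) = 3 + h
k(f) = 1/(6 + f) (k(f) = 1/(f + (3 + 3)) = 1/(f + 6) = 1/(6 + f))
k(9) - 1*123 = 1/(6 + 9) - 1*123 = 1/15 - 123 = -1844/15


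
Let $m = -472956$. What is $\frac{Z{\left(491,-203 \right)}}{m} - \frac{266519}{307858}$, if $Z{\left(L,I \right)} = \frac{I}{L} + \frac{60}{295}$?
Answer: $- \frac{1825795783437493}{2108990828628156} \approx -0.86572$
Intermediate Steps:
$Z{\left(L,I \right)} = \frac{12}{59} + \frac{I}{L}$ ($Z{\left(L,I \right)} = \frac{I}{L} + 60 \cdot \frac{1}{295} = \frac{I}{L} + \frac{12}{59} = \frac{12}{59} + \frac{I}{L}$)
$\frac{Z{\left(491,-203 \right)}}{m} - \frac{266519}{307858} = \frac{\frac{12}{59} - \frac{203}{491}}{-472956} - \frac{266519}{307858} = \left(\frac{12}{59} - \frac{203}{491}\right) \left(- \frac{1}{472956}\right) - \frac{266519}{307858} = \left(- \frac{6085}{28969}\right) \left(- \frac{1}{472956}\right) - \frac{266519}{307858} = \frac{6085}{13701062364} - \frac{266519}{307858} = - \frac{1825795783437493}{2108990828628156}$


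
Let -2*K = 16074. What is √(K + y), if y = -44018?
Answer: I*√52055 ≈ 228.16*I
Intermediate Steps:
K = -8037 (K = -½*16074 = -8037)
√(K + y) = √(-8037 - 44018) = √(-52055) = I*√52055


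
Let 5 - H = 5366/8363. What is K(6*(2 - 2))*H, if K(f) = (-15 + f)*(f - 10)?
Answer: 5467350/8363 ≈ 653.75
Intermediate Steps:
H = 36449/8363 (H = 5 - 5366/8363 = 36449/8363 ≈ 4.3584)
K(f) = (-15 + f)*(-10 + f)
K(6*(2 - 2))*H = (150 + (6*(2 - 2))² - 150*(2 - 2))*(36449/8363) = (150 + (6*0)² - 150*0)*(36449/8363) = (150 + 0² - 25*0)*(36449/8363) = (150 + 0 + 0)*(36449/8363) = 150*(36449/8363) = 5467350/8363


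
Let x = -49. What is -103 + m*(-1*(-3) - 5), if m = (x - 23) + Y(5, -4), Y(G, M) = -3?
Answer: 47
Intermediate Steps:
m = -75 (m = (-49 - 23) - 3 = -72 - 3 = -75)
-103 + m*(-1*(-3) - 5) = -103 - 75*(-1*(-3) - 5) = -103 - 75*(3 - 5) = -103 - 75*(-2) = -103 + 150 = 47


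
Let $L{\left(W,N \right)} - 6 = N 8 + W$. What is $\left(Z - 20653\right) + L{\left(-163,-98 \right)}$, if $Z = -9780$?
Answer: $-31374$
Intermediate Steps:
$L{\left(W,N \right)} = 6 + W + 8 N$ ($L{\left(W,N \right)} = 6 + \left(N 8 + W\right) = 6 + \left(8 N + W\right) = 6 + \left(W + 8 N\right) = 6 + W + 8 N$)
$\left(Z - 20653\right) + L{\left(-163,-98 \right)} = \left(-9780 - 20653\right) + \left(6 - 163 + 8 \left(-98\right)\right) = \left(-9780 - 20653\right) - 941 = -30433 - 941 = -31374$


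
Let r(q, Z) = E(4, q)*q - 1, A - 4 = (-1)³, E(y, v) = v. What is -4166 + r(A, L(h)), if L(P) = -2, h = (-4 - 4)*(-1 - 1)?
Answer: -4158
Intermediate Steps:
h = 16 (h = -8*(-2) = 16)
A = 3 (A = 4 + (-1)³ = 4 - 1 = 3)
r(q, Z) = -1 + q² (r(q, Z) = q*q - 1 = q² - 1 = -1 + q²)
-4166 + r(A, L(h)) = -4166 + (-1 + 3²) = -4166 + (-1 + 9) = -4166 + 8 = -4158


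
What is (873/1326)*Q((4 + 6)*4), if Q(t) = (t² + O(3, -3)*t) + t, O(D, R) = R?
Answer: 221160/221 ≈ 1000.7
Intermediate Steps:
Q(t) = t² - 2*t (Q(t) = (t² - 3*t) + t = t² - 2*t)
(873/1326)*Q((4 + 6)*4) = (873/1326)*(((4 + 6)*4)*(-2 + (4 + 6)*4)) = (873*(1/1326))*((10*4)*(-2 + 10*4)) = 291*(40*(-2 + 40))/442 = 291*(40*38)/442 = (291/442)*1520 = 221160/221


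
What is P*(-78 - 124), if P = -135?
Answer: 27270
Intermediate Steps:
P*(-78 - 124) = -135*(-78 - 124) = -135*(-202) = 27270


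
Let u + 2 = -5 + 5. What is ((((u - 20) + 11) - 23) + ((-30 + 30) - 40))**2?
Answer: 5476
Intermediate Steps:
u = -2 (u = -2 + (-5 + 5) = -2 + 0 = -2)
((((u - 20) + 11) - 23) + ((-30 + 30) - 40))**2 = ((((-2 - 20) + 11) - 23) + ((-30 + 30) - 40))**2 = (((-22 + 11) - 23) + (0 - 40))**2 = ((-11 - 23) - 40)**2 = (-34 - 40)**2 = (-74)**2 = 5476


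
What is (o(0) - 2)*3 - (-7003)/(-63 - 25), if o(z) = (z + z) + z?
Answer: -7531/88 ≈ -85.580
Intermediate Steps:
o(z) = 3*z (o(z) = 2*z + z = 3*z)
(o(0) - 2)*3 - (-7003)/(-63 - 25) = (3*0 - 2)*3 - (-7003)/(-63 - 25) = (0 - 2)*3 - (-7003)/(-88) = -2*3 - (-7003)*(-1)/88 = -6 - 47*149/88 = -6 - 7003/88 = -7531/88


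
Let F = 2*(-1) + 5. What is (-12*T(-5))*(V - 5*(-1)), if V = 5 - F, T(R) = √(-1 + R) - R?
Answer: -420 - 84*I*√6 ≈ -420.0 - 205.76*I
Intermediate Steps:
F = 3 (F = -2 + 5 = 3)
V = 2 (V = 5 - 1*3 = 5 - 3 = 2)
(-12*T(-5))*(V - 5*(-1)) = (-12*(√(-1 - 5) - 1*(-5)))*(2 - 5*(-1)) = (-12*(√(-6) + 5))*(2 + 5) = -12*(I*√6 + 5)*7 = -12*(5 + I*√6)*7 = (-60 - 12*I*√6)*7 = -420 - 84*I*√6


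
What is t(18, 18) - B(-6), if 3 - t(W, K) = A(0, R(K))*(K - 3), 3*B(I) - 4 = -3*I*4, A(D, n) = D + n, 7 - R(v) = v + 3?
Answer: 563/3 ≈ 187.67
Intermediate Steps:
R(v) = 4 - v (R(v) = 7 - (v + 3) = 7 - (3 + v) = 7 + (-3 - v) = 4 - v)
B(I) = 4/3 - 4*I (B(I) = 4/3 + (-3*I*4)/3 = 4/3 + (-12*I)/3 = 4/3 - 4*I)
t(W, K) = 3 - (-3 + K)*(4 - K) (t(W, K) = 3 - (0 + (4 - K))*(K - 3) = 3 - (4 - K)*(-3 + K) = 3 - (-3 + K)*(4 - K))
t(18, 18) - B(-6) = (15 + 18² - 7*18) - (4/3 - 4*(-6)) = (15 + 324 - 126) - (4/3 + 24) = 213 - 1*76/3 = 213 - 76/3 = 563/3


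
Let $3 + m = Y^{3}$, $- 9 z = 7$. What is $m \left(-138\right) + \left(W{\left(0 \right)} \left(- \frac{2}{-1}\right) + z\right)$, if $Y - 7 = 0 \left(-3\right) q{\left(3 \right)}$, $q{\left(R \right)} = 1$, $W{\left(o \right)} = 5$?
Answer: $- \frac{422197}{9} \approx -46911.0$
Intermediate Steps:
$z = - \frac{7}{9}$ ($z = \left(- \frac{1}{9}\right) 7 = - \frac{7}{9} \approx -0.77778$)
$Y = 7$ ($Y = 7 + 0 \left(-3\right) 1 = 7 + 0 \cdot 1 = 7 + 0 = 7$)
$m = 340$ ($m = -3 + 7^{3} = -3 + 343 = 340$)
$m \left(-138\right) + \left(W{\left(0 \right)} \left(- \frac{2}{-1}\right) + z\right) = 340 \left(-138\right) - \left(\frac{7}{9} - 5 \left(- \frac{2}{-1}\right)\right) = -46920 - \left(\frac{7}{9} - 5 \left(\left(-2\right) \left(-1\right)\right)\right) = -46920 + \left(5 \cdot 2 - \frac{7}{9}\right) = -46920 + \left(10 - \frac{7}{9}\right) = -46920 + \frac{83}{9} = - \frac{422197}{9}$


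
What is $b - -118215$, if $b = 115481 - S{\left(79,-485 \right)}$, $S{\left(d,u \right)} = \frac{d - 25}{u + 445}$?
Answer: $\frac{4673947}{20} \approx 2.337 \cdot 10^{5}$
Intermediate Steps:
$S{\left(d,u \right)} = \frac{-25 + d}{445 + u}$
$b = \frac{2309647}{20}$ ($b = 115481 - \frac{-25 + 79}{445 - 485} = 115481 - \frac{1}{-40} \cdot 54 = 115481 - \left(- \frac{1}{40}\right) 54 = 115481 - - \frac{27}{20} = 115481 + \frac{27}{20} = \frac{2309647}{20} \approx 1.1548 \cdot 10^{5}$)
$b - -118215 = \frac{2309647}{20} - -118215 = \frac{2309647}{20} + 118215 = \frac{4673947}{20}$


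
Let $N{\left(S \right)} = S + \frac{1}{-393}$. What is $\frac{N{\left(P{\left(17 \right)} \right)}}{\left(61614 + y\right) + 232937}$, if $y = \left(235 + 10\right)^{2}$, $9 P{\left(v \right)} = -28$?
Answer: $- \frac{3671}{418045104} \approx -8.7814 \cdot 10^{-6}$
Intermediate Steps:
$P{\left(v \right)} = - \frac{28}{9}$ ($P{\left(v \right)} = \frac{1}{9} \left(-28\right) = - \frac{28}{9}$)
$y = 60025$ ($y = 245^{2} = 60025$)
$N{\left(S \right)} = - \frac{1}{393} + S$ ($N{\left(S \right)} = S - \frac{1}{393} = - \frac{1}{393} + S$)
$\frac{N{\left(P{\left(17 \right)} \right)}}{\left(61614 + y\right) + 232937} = \frac{- \frac{1}{393} - \frac{28}{9}}{\left(61614 + 60025\right) + 232937} = - \frac{3671}{1179 \left(121639 + 232937\right)} = - \frac{3671}{1179 \cdot 354576} = \left(- \frac{3671}{1179}\right) \frac{1}{354576} = - \frac{3671}{418045104}$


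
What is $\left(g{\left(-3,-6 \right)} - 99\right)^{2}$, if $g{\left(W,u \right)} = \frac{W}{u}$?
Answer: $\frac{38809}{4} \approx 9702.3$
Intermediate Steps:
$\left(g{\left(-3,-6 \right)} - 99\right)^{2} = \left(- \frac{3}{-6} - 99\right)^{2} = \left(\left(-3\right) \left(- \frac{1}{6}\right) - 99\right)^{2} = \left(\frac{1}{2} - 99\right)^{2} = \left(- \frac{197}{2}\right)^{2} = \frac{38809}{4}$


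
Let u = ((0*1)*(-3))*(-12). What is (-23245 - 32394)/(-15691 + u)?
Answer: 55639/15691 ≈ 3.5459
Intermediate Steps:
u = 0 (u = (0*(-3))*(-12) = 0*(-12) = 0)
(-23245 - 32394)/(-15691 + u) = (-23245 - 32394)/(-15691 + 0) = -55639/(-15691) = -55639*(-1/15691) = 55639/15691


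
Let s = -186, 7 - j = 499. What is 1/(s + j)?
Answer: -1/678 ≈ -0.0014749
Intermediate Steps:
j = -492 (j = 7 - 1*499 = 7 - 499 = -492)
1/(s + j) = 1/(-186 - 492) = 1/(-678) = -1/678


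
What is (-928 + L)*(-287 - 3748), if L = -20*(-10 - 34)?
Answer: 193680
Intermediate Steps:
L = 880 (L = -20*(-44) = 880)
(-928 + L)*(-287 - 3748) = (-928 + 880)*(-287 - 3748) = -48*(-4035) = 193680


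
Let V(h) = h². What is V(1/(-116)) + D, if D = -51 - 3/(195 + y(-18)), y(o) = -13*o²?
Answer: -918881989/18017584 ≈ -50.999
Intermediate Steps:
D = -68288/1339 (D = -51 - 3/(195 - 13*(-18)²) = -51 - 3/(195 - 13*324) = -51 - 3/(195 - 4212) = -51 - 3/(-4017) = -51 - 1/4017*(-3) = -51 + 1/1339 = -68288/1339 ≈ -50.999)
V(1/(-116)) + D = (1/(-116))² - 68288/1339 = (-1/116)² - 68288/1339 = 1/13456 - 68288/1339 = -918881989/18017584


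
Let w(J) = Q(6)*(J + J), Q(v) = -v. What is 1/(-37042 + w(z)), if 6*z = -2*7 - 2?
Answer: -1/37010 ≈ -2.7020e-5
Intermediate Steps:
z = -8/3 (z = (-2*7 - 2)/6 = (-14 - 2)/6 = (1/6)*(-16) = -8/3 ≈ -2.6667)
w(J) = -12*J (w(J) = (-1*6)*(J + J) = -12*J)
1/(-37042 + w(z)) = 1/(-37042 - 12*(-8/3)) = 1/(-37042 + 32) = 1/(-37010) = -1/37010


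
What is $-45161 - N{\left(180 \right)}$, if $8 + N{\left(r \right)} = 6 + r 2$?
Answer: $-45519$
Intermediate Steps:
$N{\left(r \right)} = -2 + 2 r$ ($N{\left(r \right)} = -8 + \left(6 + r 2\right) = -8 + \left(6 + 2 r\right) = -2 + 2 r$)
$-45161 - N{\left(180 \right)} = -45161 - \left(-2 + 2 \cdot 180\right) = -45161 - \left(-2 + 360\right) = -45161 - 358 = -45519$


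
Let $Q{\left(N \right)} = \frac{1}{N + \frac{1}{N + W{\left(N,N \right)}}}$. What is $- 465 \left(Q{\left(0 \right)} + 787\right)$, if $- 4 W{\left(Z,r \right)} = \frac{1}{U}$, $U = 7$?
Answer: $- \frac{10246275}{28} \approx -3.6594 \cdot 10^{5}$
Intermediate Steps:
$W{\left(Z,r \right)} = - \frac{1}{28}$ ($W{\left(Z,r \right)} = - \frac{1}{4 \cdot 7} = \left(- \frac{1}{4}\right) \frac{1}{7} = - \frac{1}{28}$)
$Q{\left(N \right)} = \frac{1}{N + \frac{1}{- \frac{1}{28} + N}}$ ($Q{\left(N \right)} = \frac{1}{N + \frac{1}{N - \frac{1}{28}}} = \frac{1}{N + \frac{1}{- \frac{1}{28} + N}}$)
$- 465 \left(Q{\left(0 \right)} + 787\right) = - 465 \left(\frac{-1 + 28 \cdot 0}{28 - 0 + 28 \cdot 0^{2}} + 787\right) = - 465 \left(\frac{-1 + 0}{28 + 0 + 28 \cdot 0} + 787\right) = - 465 \left(\frac{1}{28 + 0 + 0} \left(-1\right) + 787\right) = - 465 \left(\frac{1}{28} \left(-1\right) + 787\right) = - 465 \left(- \frac{1}{28} + 787\right) = \left(-465\right) \frac{22035}{28} = - \frac{10246275}{28}$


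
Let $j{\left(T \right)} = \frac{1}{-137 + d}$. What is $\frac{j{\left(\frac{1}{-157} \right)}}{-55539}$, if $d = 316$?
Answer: $- \frac{1}{9941481} \approx -1.0059 \cdot 10^{-7}$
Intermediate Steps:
$j{\left(T \right)} = \frac{1}{179}$ ($j{\left(T \right)} = \frac{1}{-137 + 316} = \frac{1}{179}$)
$\frac{j{\left(\frac{1}{-157} \right)}}{-55539} = \frac{1}{179 \left(-55539\right)} = \frac{1}{179} \left(- \frac{1}{55539}\right) = - \frac{1}{9941481}$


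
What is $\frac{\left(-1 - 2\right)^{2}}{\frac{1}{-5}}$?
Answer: $-45$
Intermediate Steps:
$\frac{\left(-1 - 2\right)^{2}}{\frac{1}{-5}} = \frac{\left(-3\right)^{2}}{- \frac{1}{5}} = 9 \left(-5\right) = -45$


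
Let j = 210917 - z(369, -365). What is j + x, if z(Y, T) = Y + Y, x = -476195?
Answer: -266016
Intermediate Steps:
z(Y, T) = 2*Y
j = 210179 (j = 210917 - 2*369 = 210917 - 1*738 = 210917 - 738 = 210179)
j + x = 210179 - 476195 = -266016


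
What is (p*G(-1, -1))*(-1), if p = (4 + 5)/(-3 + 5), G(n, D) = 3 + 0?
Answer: -27/2 ≈ -13.500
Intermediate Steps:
G(n, D) = 3
p = 9/2 ≈ 4.5000
(p*G(-1, -1))*(-1) = ((9/2)*3)*(-1) = (27/2)*(-1) = -27/2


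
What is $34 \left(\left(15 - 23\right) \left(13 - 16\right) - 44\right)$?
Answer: $-680$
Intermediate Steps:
$34 \left(\left(15 - 23\right) \left(13 - 16\right) - 44\right) = 34 \left(\left(-8\right) \left(-3\right) - 44\right) = 34 \left(24 - 44\right) = 34 \left(-20\right) = -680$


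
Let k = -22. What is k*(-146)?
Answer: 3212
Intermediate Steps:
k*(-146) = -22*(-146) = 3212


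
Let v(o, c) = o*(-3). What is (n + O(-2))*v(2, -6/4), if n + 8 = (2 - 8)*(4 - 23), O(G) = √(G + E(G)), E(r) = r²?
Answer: -636 - 6*√2 ≈ -644.49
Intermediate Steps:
O(G) = √(G + G²)
v(o, c) = -3*o
n = 106 (n = -8 + (2 - 8)*(4 - 23) = -8 - 6*(-19) = -8 + 114 = 106)
(n + O(-2))*v(2, -6/4) = (106 + √(-2*(1 - 2)))*(-3*2) = (106 + √(-2*(-1)))*(-6) = (106 + √2)*(-6) = -636 - 6*√2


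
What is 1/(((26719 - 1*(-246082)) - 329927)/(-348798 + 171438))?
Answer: 29560/9521 ≈ 3.1047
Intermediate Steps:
1/(((26719 - 1*(-246082)) - 329927)/(-348798 + 171438)) = 1/(((26719 + 246082) - 329927)/(-177360)) = 1/((272801 - 329927)*(-1/177360)) = 1/(-57126*(-1/177360)) = 1/(9521/29560) = 29560/9521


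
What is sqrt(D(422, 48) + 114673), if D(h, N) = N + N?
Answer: sqrt(114769) ≈ 338.78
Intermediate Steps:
D(h, N) = 2*N
sqrt(D(422, 48) + 114673) = sqrt(2*48 + 114673) = sqrt(96 + 114673) = sqrt(114769)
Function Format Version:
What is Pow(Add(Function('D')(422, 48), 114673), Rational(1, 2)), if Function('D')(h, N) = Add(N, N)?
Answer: Pow(114769, Rational(1, 2)) ≈ 338.78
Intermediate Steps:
Function('D')(h, N) = Mul(2, N)
Pow(Add(Function('D')(422, 48), 114673), Rational(1, 2)) = Pow(Add(Mul(2, 48), 114673), Rational(1, 2)) = Pow(Add(96, 114673), Rational(1, 2)) = Pow(114769, Rational(1, 2))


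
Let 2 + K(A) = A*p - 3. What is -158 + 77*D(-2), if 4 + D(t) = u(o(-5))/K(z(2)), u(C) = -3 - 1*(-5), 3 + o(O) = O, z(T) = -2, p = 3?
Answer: -480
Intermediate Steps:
o(O) = -3 + O
u(C) = 2 (u(C) = -3 + 5 = 2)
K(A) = -5 + 3*A (K(A) = -2 + (A*3 - 3) = -2 + (3*A - 3) = -2 + (-3 + 3*A) = -5 + 3*A)
D(t) = -46/11 (D(t) = -4 + 2/(-5 + 3*(-2)) = -4 + 2/(-5 - 6) = -4 + 2/(-11) = -4 + 2*(-1/11) = -4 - 2/11 = -46/11)
-158 + 77*D(-2) = -158 + 77*(-46/11) = -158 - 322 = -480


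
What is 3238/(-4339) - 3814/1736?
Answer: -11085057/3766252 ≈ -2.9433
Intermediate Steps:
3238/(-4339) - 3814/1736 = 3238*(-1/4339) - 3814*1/1736 = -3238/4339 - 1907/868 = -11085057/3766252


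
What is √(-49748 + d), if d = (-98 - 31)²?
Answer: I*√33107 ≈ 181.95*I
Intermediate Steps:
d = 16641 (d = (-129)² = 16641)
√(-49748 + d) = √(-49748 + 16641) = √(-33107) = I*√33107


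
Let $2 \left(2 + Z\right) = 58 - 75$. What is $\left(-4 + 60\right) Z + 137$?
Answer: $-451$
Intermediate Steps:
$Z = - \frac{21}{2}$ ($Z = -2 + \frac{58 - 75}{2} = -2 + \frac{1}{2} \left(-17\right) = -2 - \frac{17}{2} = - \frac{21}{2} \approx -10.5$)
$\left(-4 + 60\right) Z + 137 = \left(-4 + 60\right) \left(- \frac{21}{2}\right) + 137 = 56 \left(- \frac{21}{2}\right) + 137 = -588 + 137 = -451$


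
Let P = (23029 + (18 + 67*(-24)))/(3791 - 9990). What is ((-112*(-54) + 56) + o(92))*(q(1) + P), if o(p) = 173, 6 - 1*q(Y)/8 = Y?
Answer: 1421872317/6199 ≈ 2.2937e+5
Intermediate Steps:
q(Y) = 48 - 8*Y
P = -21439/6199 (P = (23029 + (18 - 1608))/(-6199) = (23029 - 1590)*(-1/6199) = 21439*(-1/6199) = -21439/6199 ≈ -3.4585)
((-112*(-54) + 56) + o(92))*(q(1) + P) = ((-112*(-54) + 56) + 173)*((48 - 8*1) - 21439/6199) = ((6048 + 56) + 173)*((48 - 8) - 21439/6199) = (6104 + 173)*(40 - 21439/6199) = 6277*(226521/6199) = 1421872317/6199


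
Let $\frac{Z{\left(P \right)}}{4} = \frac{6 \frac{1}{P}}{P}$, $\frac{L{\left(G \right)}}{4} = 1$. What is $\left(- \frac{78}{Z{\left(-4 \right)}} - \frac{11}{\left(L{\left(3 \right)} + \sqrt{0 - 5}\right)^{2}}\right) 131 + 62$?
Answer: $\frac{- 54000 \sqrt{5} + 75691 i}{- 11 i + 8 \sqrt{5}} \approx -6785.9 + 58.452 i$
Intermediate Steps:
$L{\left(G \right)} = 4$ ($L{\left(G \right)} = 4 \cdot 1 = 4$)
$Z{\left(P \right)} = \frac{24}{P^{2}}$ ($Z{\left(P \right)} = 4 \frac{6 \frac{1}{P}}{P} = 4 \frac{6}{P^{2}} = \frac{24}{P^{2}}$)
$\left(- \frac{78}{Z{\left(-4 \right)}} - \frac{11}{\left(L{\left(3 \right)} + \sqrt{0 - 5}\right)^{2}}\right) 131 + 62 = \left(- \frac{78}{24 \cdot \frac{1}{16}} - \frac{11}{\left(4 + \sqrt{0 - 5}\right)^{2}}\right) 131 + 62 = \left(- \frac{78}{24 \cdot \frac{1}{16}} - \frac{11}{\left(4 + \sqrt{-5}\right)^{2}}\right) 131 + 62 = \left(- \frac{78}{\frac{3}{2}} - \frac{11}{\left(4 + i \sqrt{5}\right)^{2}}\right) 131 + 62 = \left(\left(-78\right) \frac{2}{3} - \frac{11}{\left(4 + i \sqrt{5}\right)^{2}}\right) 131 + 62 = \left(-52 - \frac{11}{\left(4 + i \sqrt{5}\right)^{2}}\right) 131 + 62 = \left(-6812 - \frac{1441}{\left(4 + i \sqrt{5}\right)^{2}}\right) + 62 = -6750 - \frac{1441}{\left(4 + i \sqrt{5}\right)^{2}}$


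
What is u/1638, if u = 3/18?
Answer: 1/9828 ≈ 0.00010175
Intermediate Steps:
u = ⅙ (u = 3*(1/18) = ⅙ ≈ 0.16667)
u/1638 = (⅙)/1638 = (1/1638)*(⅙) = 1/9828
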